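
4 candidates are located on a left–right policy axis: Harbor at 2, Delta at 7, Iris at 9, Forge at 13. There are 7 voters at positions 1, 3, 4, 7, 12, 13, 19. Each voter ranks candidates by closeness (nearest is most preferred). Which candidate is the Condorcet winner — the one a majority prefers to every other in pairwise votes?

With single-peaked preferences on a line, the Condorcet winner is the candidate closest to the median voter.
The median voter (position 7) is closest to Delta at 7.
Check: Delta vs Harbor — voters closer to Delta: 4 of 7.

Delta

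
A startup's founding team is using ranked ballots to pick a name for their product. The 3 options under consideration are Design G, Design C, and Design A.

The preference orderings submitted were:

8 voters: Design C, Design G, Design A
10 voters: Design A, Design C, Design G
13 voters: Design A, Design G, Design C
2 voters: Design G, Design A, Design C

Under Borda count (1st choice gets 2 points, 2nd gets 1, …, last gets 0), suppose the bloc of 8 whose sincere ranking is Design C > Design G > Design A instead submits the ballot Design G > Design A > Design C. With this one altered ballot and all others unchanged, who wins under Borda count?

Design A

Borda totals with the altered ballot: Design G 33, Design C 10, Design A 56.
The winner is unchanged: still Design A.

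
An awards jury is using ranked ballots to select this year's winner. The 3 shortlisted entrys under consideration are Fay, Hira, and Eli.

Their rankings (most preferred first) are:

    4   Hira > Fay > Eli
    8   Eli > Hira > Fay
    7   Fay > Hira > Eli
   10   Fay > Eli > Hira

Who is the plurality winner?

First-place vote totals:
  Fay: 17
  Hira: 4
  Eli: 8
Fay has the most first-place votes.

Fay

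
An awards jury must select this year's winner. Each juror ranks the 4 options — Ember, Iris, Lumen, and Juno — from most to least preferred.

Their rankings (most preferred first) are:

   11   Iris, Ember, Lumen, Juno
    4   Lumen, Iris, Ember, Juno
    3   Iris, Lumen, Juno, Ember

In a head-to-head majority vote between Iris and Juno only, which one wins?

Ballots ranking Iris above Juno: 11+4+3 = 18.
Ballots ranking Juno above Iris: 0.
Iris wins the head-to-head, 18–0.

Iris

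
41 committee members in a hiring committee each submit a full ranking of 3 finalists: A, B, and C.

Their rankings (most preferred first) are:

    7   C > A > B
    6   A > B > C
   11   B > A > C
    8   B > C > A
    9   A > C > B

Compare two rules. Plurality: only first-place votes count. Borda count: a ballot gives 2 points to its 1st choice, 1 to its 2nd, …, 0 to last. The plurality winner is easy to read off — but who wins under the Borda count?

Plurality first-place counts: A 15, B 19, C 7 → B.
Borda totals: A 48, B 44, C 31 → A.

A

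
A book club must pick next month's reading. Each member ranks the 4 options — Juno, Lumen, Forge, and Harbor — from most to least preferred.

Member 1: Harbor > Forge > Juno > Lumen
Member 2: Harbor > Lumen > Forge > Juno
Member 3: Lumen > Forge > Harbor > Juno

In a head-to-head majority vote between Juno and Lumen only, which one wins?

Ballots ranking Juno above Lumen: 1.
Ballots ranking Lumen above Juno: 2.
Lumen wins the head-to-head, 2–1.

Lumen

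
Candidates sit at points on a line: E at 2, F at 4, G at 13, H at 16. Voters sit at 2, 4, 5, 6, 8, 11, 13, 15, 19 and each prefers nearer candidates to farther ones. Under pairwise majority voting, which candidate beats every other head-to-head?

F

With single-peaked preferences on a line, the Condorcet winner is the candidate closest to the median voter.
The median voter (position 8) is closest to F at 4.
Check: F vs E — voters closer to F: 8 of 9.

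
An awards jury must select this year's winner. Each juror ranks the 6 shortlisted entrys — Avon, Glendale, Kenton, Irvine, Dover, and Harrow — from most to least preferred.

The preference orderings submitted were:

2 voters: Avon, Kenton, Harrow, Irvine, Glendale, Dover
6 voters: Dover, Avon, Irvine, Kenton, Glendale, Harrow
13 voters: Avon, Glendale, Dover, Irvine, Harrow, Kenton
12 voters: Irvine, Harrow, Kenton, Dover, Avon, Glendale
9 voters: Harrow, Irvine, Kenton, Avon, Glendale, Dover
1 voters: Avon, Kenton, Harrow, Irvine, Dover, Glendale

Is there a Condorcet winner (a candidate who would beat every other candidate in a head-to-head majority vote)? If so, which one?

Head-to-head results (43 voters total):
Avon vs Glendale: Avon wins 43–0.
Avon vs Kenton: Avon wins 22–21.
Avon vs Irvine: Avon wins 22–21.
Avon vs Dover: Avon wins 25–18.
Avon vs Harrow: Avon wins 22–21.
Glendale vs Kenton: Kenton wins 30–13.
Glendale vs Irvine: Irvine wins 30–13.
Glendale vs Dover: Glendale wins 24–19.
Glendale vs Harrow: Harrow wins 24–19.
Kenton vs Irvine: Irvine wins 40–3.
Kenton vs Dover: Kenton wins 24–19.
Kenton vs Harrow: Harrow wins 34–9.
Irvine vs Dover: Irvine wins 24–19.
Irvine vs Harrow: Irvine wins 31–12.
Dover vs Harrow: Harrow wins 24–19.
Avon beats each rival — Glendale (43–0), Kenton (22–21), Irvine (22–21), Dover (25–18), Harrow (22–21) — so Avon is the Condorcet winner.

Avon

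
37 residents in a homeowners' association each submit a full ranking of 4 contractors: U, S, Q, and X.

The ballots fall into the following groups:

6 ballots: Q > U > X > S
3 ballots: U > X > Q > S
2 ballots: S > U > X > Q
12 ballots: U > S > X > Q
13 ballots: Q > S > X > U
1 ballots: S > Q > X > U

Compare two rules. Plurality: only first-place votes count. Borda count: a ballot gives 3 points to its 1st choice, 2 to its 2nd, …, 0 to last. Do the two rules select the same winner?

Plurality first-place counts: U 15, S 3, Q 19, X 0 → Q.
Borda totals: U 61, S 59, Q 62, X 40 → Q.
The two rules agree on Q.

Yes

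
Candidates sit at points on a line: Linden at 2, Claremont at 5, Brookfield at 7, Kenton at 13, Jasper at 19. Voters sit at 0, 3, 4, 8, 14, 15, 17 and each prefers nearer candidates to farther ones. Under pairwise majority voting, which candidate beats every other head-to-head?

Brookfield

With single-peaked preferences on a line, the Condorcet winner is the candidate closest to the median voter.
The median voter (position 8) is closest to Brookfield at 7.
Check: Brookfield vs Claremont — voters closer to Brookfield: 4 of 7.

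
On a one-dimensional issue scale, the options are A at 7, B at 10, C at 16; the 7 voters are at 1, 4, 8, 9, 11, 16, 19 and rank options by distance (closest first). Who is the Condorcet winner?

With single-peaked preferences on a line, the Condorcet winner is the candidate closest to the median voter.
The median voter (position 9) is closest to B at 10.
Check: B vs A — voters closer to B: 4 of 7.

B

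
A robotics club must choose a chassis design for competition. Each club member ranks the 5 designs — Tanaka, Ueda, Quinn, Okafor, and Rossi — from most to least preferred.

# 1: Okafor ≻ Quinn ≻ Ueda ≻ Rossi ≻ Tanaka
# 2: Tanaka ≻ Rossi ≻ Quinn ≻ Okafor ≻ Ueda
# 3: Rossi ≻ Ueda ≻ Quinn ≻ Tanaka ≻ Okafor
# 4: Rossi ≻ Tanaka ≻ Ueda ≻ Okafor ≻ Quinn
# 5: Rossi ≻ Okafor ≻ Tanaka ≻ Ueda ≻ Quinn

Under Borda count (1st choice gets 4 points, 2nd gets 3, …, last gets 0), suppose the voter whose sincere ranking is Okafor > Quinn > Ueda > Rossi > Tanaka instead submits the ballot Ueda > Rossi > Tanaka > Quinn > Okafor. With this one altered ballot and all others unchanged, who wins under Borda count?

Rossi

Borda totals with the altered ballot: Tanaka 12, Ueda 10, Quinn 5, Okafor 5, Rossi 18.
The winner is unchanged: still Rossi.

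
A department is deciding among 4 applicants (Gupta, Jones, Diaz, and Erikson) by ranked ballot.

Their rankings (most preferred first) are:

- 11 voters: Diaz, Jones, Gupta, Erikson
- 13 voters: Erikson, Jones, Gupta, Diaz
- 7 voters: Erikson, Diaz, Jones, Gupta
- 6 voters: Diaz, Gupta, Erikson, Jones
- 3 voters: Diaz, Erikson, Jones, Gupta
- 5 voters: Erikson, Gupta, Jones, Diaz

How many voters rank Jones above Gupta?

Ballots ranking Jones above Gupta: 11+13+7+3 = 34.
Ballots ranking Gupta above Jones: 6+5 = 11.
So 34 of 45 voters prefer Jones to Gupta.

34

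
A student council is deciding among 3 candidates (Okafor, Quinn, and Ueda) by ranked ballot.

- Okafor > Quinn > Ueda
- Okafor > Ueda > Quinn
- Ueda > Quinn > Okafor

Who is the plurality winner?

First-place vote totals:
  Okafor: 2
  Quinn: 0
  Ueda: 1
Okafor has the most first-place votes.

Okafor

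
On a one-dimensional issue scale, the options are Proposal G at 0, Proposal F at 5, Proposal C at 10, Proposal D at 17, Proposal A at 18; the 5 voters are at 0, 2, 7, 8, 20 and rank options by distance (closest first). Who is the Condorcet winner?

With single-peaked preferences on a line, the Condorcet winner is the candidate closest to the median voter.
The median voter (position 7) is closest to Proposal F at 5.
Check: Proposal F vs Proposal C — voters closer to Proposal F: 3 of 5.

Proposal F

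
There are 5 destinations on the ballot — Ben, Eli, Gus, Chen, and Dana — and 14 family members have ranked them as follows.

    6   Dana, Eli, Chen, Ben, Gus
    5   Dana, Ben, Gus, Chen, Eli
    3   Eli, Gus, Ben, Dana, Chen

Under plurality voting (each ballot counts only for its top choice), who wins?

Dana

First-place vote totals:
  Ben: 0
  Eli: 3
  Gus: 0
  Chen: 0
  Dana: 11
Dana has the most first-place votes.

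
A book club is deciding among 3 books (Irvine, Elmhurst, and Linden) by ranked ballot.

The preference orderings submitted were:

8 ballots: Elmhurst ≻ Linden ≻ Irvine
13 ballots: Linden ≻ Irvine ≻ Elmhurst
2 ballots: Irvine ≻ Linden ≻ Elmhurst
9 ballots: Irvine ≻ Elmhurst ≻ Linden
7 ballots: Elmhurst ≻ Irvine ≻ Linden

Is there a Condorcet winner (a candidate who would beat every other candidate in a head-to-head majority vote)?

No

Head-to-head results (39 voters total):
Irvine vs Elmhurst: Irvine wins 24–15.
Irvine vs Linden: Linden wins 21–18.
Elmhurst vs Linden: Elmhurst wins 24–15.
No candidate beats all others: Irvine beats Elmhurst beats Linden beats Irvine, a majority cycle.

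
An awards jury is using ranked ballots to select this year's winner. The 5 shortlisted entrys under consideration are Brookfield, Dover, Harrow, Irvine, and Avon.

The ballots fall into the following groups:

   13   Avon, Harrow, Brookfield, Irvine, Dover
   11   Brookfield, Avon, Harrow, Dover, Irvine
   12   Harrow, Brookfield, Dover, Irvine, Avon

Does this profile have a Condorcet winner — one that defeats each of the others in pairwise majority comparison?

No

Head-to-head results (36 voters total):
Brookfield vs Dover: Brookfield wins 36–0.
Brookfield vs Harrow: Harrow wins 25–11.
Brookfield vs Irvine: Brookfield wins 36–0.
Brookfield vs Avon: Brookfield wins 23–13.
Dover vs Harrow: Harrow wins 36–0.
Dover vs Irvine: Dover wins 23–13.
Dover vs Avon: Avon wins 24–12.
Harrow vs Irvine: Harrow wins 36–0.
Harrow vs Avon: Avon wins 24–12.
Irvine vs Avon: Avon wins 24–12.
No candidate beats all others: Brookfield beats Avon beats Harrow beats Brookfield, a majority cycle.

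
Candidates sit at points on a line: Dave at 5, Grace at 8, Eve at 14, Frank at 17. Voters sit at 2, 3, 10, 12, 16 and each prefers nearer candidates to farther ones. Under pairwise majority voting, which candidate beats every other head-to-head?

Grace

With single-peaked preferences on a line, the Condorcet winner is the candidate closest to the median voter.
The median voter (position 10) is closest to Grace at 8.
Check: Grace vs Dave — voters closer to Grace: 3 of 5.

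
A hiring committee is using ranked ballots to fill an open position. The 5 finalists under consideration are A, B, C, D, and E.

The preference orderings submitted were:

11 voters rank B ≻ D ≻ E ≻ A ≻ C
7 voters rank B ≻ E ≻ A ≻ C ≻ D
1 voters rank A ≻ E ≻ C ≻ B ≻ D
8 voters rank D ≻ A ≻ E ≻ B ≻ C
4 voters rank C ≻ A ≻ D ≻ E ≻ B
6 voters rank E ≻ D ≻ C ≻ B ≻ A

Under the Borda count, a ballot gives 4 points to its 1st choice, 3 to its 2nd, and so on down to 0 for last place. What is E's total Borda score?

90

Borda scores:
  A: 11·1 + 7·2 + 4 + 8·3 + 4·3 + 6·0 = 65
  B: 11·4 + 7·4 + 1 + 8·1 + 4·0 + 6·1 = 87
  C: 11·0 + 7·1 + 2 + 8·0 + 4·4 + 6·2 = 37
  D: 11·3 + 7·0 + 0 + 8·4 + 4·2 + 6·3 = 91
  E: 11·2 + 7·3 + 3 + 8·2 + 4·1 + 6·4 = 90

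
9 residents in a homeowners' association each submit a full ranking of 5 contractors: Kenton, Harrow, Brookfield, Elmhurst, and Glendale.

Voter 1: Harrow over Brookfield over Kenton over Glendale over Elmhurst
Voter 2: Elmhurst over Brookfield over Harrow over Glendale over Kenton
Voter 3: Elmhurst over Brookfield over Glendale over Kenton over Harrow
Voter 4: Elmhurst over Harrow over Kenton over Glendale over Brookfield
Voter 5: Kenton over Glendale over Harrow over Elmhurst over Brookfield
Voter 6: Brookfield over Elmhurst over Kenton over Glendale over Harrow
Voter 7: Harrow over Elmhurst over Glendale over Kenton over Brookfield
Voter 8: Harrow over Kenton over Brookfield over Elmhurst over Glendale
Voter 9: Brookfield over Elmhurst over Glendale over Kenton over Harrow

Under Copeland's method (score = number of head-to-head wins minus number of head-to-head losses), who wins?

Elmhurst

Pairwise results:
  Kenton vs Harrow: Harrow wins 5–4.
  Kenton vs Brookfield: Brookfield wins 5–4.
  Kenton vs Elmhurst: Elmhurst wins 6–3.
  Kenton vs Glendale: Kenton wins 5–4.
  Harrow vs Brookfield: Harrow wins 5–4.
  Harrow vs Elmhurst: Elmhurst wins 5–4.
  Harrow vs Glendale: Harrow wins 5–4.
  Brookfield vs Elmhurst: Elmhurst wins 5–4.
  Brookfield vs Glendale: Brookfield wins 6–3.
  Elmhurst vs Glendale: Elmhurst wins 7–2.
Copeland scores (wins − losses):
  Kenton: 1 − 3 = -2
  Harrow: 3 − 1 = 2
  Brookfield: 2 − 2 = 0
  Elmhurst: 4 − 0 = 4
  Glendale: 0 − 4 = -4
Elmhurst has the best Copeland score.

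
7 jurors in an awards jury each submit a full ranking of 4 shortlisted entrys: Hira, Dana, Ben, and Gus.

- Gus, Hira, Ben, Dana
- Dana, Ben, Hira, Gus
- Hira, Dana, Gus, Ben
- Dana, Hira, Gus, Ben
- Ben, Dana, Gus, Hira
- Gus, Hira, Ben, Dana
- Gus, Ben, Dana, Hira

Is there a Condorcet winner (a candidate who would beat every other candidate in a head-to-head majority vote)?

Head-to-head results (7 voters total):
Hira vs Dana: Dana wins 4–3.
Hira vs Ben: Hira wins 4–3.
Hira vs Gus: Gus wins 4–3.
Dana vs Ben: Ben wins 4–3.
Dana vs Gus: Dana wins 4–3.
Ben vs Gus: Gus wins 5–2.
No candidate beats all others: Hira beats Ben beats Dana beats Hira, a majority cycle.

No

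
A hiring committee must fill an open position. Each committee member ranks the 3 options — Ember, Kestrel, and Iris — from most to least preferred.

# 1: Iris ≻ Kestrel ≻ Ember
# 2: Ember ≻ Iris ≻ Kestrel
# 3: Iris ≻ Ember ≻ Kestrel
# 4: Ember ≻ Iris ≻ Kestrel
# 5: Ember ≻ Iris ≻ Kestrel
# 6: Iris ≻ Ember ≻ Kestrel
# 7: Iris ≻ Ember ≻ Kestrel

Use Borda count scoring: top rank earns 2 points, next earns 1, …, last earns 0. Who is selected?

Iris

Borda scores:
  Ember: 0 + 2 + 1 + 2 + 2 + 1 + 1 = 9
  Kestrel: 1 + 0 + 0 + 0 + 0 + 0 + 0 = 1
  Iris: 2 + 1 + 2 + 1 + 1 + 2 + 2 = 11
Iris has the highest total.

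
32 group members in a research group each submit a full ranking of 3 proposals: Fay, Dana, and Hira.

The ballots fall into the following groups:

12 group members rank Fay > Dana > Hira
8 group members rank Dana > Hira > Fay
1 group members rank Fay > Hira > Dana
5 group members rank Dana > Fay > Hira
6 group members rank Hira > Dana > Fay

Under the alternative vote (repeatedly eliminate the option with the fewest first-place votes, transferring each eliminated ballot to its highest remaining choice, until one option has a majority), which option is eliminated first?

Hira

Round 1: Fay 13, Dana 13, Hira 6. Hira has the fewest and is eliminated.
Round 2: Dana 19, Fay 13. Dana has a majority.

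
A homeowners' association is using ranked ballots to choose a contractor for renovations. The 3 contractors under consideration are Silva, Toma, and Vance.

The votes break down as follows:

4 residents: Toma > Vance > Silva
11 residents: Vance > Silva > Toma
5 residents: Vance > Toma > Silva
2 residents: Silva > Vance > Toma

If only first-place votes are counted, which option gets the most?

First-place vote totals:
  Silva: 2
  Toma: 4
  Vance: 16
Vance has the most first-place votes.

Vance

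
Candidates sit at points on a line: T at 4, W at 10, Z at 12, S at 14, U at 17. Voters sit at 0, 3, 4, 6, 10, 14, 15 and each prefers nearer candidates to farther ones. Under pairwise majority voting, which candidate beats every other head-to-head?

T

With single-peaked preferences on a line, the Condorcet winner is the candidate closest to the median voter.
The median voter (position 6) is closest to T at 4.
Check: T vs S — voters closer to T: 4 of 7.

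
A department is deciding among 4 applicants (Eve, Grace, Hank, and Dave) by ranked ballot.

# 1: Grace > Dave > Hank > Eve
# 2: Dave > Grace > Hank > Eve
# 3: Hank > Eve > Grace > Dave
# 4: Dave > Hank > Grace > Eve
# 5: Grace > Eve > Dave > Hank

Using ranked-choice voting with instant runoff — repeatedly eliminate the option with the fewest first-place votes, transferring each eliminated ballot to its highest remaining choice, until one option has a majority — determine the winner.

Grace

Round 1: Grace 2, Dave 2, Hank 1, Eve 0. Eve has the fewest and is eliminated.
Round 2: Grace 2, Dave 2, Hank 1. Hank has the fewest and is eliminated.
Round 3: Grace 3, Dave 2. Grace has a majority.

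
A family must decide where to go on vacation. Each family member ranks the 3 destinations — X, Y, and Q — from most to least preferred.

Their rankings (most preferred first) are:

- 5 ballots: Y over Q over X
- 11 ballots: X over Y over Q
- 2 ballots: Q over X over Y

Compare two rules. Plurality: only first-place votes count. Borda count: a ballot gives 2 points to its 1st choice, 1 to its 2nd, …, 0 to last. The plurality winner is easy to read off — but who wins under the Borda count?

Plurality first-place counts: X 11, Y 5, Q 2 → X.
Borda totals: X 24, Y 21, Q 9 → X.

X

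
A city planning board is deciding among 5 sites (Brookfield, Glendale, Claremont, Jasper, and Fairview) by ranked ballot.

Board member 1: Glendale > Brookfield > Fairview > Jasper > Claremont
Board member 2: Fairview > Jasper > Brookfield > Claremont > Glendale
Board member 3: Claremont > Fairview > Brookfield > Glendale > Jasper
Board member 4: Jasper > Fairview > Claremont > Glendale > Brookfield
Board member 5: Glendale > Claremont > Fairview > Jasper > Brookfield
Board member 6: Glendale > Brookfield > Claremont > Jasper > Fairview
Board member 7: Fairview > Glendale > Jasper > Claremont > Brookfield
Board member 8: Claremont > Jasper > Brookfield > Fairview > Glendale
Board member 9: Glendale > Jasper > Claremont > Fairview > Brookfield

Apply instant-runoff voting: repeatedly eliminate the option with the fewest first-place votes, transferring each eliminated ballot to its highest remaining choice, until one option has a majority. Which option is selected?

Fairview

Round 1: Glendale 4, Claremont 2, Fairview 2, Jasper 1, Brookfield 0. Brookfield has the fewest and is eliminated.
Round 2: Glendale 4, Claremont 2, Fairview 2, Jasper 1. Jasper has the fewest and is eliminated.
Round 3: Glendale 4, Fairview 3, Claremont 2. Claremont has the fewest and is eliminated.
Round 4: Fairview 5, Glendale 4. Fairview has a majority.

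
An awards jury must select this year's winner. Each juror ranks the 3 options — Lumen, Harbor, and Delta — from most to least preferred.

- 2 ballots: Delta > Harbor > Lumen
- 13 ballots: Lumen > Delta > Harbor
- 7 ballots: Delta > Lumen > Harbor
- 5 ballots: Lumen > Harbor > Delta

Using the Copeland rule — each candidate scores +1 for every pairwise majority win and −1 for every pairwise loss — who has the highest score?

Pairwise results:
  Lumen vs Harbor: Lumen wins 25–2.
  Lumen vs Delta: Lumen wins 18–9.
  Harbor vs Delta: Delta wins 22–5.
Copeland scores (wins − losses):
  Lumen: 2 − 0 = 2
  Harbor: 0 − 2 = -2
  Delta: 1 − 1 = 0
Lumen has the best Copeland score.

Lumen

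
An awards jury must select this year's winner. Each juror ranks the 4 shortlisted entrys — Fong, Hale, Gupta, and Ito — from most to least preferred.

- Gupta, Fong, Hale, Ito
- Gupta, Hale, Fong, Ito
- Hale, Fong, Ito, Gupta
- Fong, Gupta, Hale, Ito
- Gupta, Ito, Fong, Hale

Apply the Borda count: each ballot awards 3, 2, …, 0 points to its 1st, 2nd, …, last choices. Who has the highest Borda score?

Borda scores:
  Fong: 2 + 1 + 2 + 3 + 1 = 9
  Hale: 1 + 2 + 3 + 1 + 0 = 7
  Gupta: 3 + 3 + 0 + 2 + 3 = 11
  Ito: 0 + 0 + 1 + 0 + 2 = 3
Gupta has the highest total.

Gupta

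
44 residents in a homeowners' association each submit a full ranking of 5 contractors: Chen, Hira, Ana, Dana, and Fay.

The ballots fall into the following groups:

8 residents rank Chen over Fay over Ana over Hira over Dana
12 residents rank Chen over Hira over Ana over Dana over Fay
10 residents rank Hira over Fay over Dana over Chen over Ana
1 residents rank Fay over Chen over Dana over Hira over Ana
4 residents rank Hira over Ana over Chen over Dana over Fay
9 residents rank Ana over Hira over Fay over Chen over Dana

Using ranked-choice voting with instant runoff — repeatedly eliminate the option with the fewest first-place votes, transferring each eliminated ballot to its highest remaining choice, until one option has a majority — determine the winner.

Hira

Round 1: Chen 20, Hira 14, Ana 9, Fay 1, Dana 0. Dana has the fewest and is eliminated.
Round 2: Chen 20, Hira 14, Ana 9, Fay 1. Fay has the fewest and is eliminated.
Round 3: Chen 21, Hira 14, Ana 9. Ana has the fewest and is eliminated.
Round 4: Hira 23, Chen 21. Hira has a majority.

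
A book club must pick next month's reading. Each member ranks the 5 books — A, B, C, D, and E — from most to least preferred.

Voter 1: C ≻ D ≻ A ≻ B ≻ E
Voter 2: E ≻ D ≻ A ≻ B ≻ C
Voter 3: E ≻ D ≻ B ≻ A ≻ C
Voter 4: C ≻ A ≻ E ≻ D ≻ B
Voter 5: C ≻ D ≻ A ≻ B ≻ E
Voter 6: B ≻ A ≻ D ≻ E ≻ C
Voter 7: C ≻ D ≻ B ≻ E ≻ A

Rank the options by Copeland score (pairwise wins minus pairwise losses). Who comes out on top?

Pairwise results:
  A vs B: A wins 4–3.
  A vs C: C wins 4–3.
  A vs D: D wins 5–2.
  A vs E: A wins 4–3.
  B vs C: C wins 4–3.
  B vs D: D wins 6–1.
  B vs E: B wins 4–3.
  C vs D: C wins 4–3.
  C vs E: C wins 4–3.
  D vs E: D wins 4–3.
Copeland scores (wins − losses):
  A: 2 − 2 = 0
  B: 1 − 3 = -2
  C: 4 − 0 = 4
  D: 3 − 1 = 2
  E: 0 − 4 = -4
C has the best Copeland score.

C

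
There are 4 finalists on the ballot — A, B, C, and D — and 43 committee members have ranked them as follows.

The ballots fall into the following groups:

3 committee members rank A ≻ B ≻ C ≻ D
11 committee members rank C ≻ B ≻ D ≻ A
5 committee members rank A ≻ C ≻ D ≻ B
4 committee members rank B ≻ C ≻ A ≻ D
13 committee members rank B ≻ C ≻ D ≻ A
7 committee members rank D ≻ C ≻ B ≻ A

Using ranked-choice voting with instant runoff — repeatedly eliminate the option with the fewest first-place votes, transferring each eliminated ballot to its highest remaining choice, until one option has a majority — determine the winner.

Round 1: B 17, C 11, A 8, D 7. D has the fewest and is eliminated.
Round 2: C 18, B 17, A 8. A has the fewest and is eliminated.
Round 3: C 23, B 20. C has a majority.

C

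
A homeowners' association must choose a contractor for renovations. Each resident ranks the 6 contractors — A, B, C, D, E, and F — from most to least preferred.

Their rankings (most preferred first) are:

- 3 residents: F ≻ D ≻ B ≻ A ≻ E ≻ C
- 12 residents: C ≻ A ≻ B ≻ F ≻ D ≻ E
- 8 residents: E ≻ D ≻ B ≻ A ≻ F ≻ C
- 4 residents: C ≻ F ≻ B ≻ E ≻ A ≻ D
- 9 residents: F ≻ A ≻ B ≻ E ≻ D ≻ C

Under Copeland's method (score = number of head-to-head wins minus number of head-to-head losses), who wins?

Pairwise results:
  A vs B: A wins 21–15.
  A vs C: A wins 20–16.
  A vs D: A wins 25–11.
  A vs E: A wins 24–12.
  A vs F: A wins 20–16.
  B vs C: B wins 20–16.
  B vs D: B wins 25–11.
  B vs E: B wins 28–8.
  B vs F: B wins 20–16.
  C vs D: D wins 20–16.
  C vs E: E wins 20–16.
  C vs F: F wins 20–16.
  D vs E: E wins 21–15.
  D vs F: F wins 28–8.
  E vs F: F wins 28–8.
Copeland scores (wins − losses):
  A: 5 − 0 = 5
  B: 4 − 1 = 3
  C: 0 − 5 = -5
  D: 1 − 4 = -3
  E: 2 − 3 = -1
  F: 3 − 2 = 1
A has the best Copeland score.

A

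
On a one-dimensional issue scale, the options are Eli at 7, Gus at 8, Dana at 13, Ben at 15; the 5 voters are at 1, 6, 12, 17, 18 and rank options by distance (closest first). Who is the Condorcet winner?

Dana

With single-peaked preferences on a line, the Condorcet winner is the candidate closest to the median voter.
The median voter (position 12) is closest to Dana at 13.
Check: Dana vs Eli — voters closer to Dana: 3 of 5.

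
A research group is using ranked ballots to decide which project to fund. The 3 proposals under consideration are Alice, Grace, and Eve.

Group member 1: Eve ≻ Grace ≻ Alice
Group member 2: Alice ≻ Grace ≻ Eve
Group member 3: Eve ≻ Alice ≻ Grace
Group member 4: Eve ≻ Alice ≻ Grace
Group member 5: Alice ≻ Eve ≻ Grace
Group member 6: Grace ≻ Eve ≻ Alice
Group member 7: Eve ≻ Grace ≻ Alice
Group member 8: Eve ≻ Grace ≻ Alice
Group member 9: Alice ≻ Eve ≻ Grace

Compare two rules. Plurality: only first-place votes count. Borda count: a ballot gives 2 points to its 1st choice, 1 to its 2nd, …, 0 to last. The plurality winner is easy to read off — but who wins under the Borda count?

Plurality first-place counts: Alice 3, Grace 1, Eve 5 → Eve.
Borda totals: Alice 8, Grace 6, Eve 13 → Eve.

Eve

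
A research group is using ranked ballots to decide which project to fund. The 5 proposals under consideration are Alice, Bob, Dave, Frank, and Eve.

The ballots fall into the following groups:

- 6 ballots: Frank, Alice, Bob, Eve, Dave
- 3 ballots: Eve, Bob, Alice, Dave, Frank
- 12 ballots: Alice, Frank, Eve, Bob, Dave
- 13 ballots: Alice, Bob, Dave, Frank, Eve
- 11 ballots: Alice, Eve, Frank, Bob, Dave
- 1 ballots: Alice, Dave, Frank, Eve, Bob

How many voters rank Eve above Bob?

Ballots ranking Eve above Bob: 3+12+11+1 = 27.
Ballots ranking Bob above Eve: 6+13 = 19.
So 27 of 46 voters prefer Eve to Bob.

27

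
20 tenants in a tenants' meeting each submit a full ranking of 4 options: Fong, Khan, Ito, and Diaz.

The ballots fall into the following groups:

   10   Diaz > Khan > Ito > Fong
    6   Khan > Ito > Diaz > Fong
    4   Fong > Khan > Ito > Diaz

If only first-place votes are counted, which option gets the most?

Diaz

First-place vote totals:
  Fong: 4
  Khan: 6
  Ito: 0
  Diaz: 10
Diaz has the most first-place votes.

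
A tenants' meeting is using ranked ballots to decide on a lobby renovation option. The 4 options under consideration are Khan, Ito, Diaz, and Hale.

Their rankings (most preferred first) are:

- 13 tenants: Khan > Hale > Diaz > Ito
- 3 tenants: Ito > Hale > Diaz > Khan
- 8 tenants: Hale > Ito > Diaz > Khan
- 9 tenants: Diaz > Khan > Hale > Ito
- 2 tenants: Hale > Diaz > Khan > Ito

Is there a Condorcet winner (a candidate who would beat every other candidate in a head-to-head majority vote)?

No

Head-to-head results (35 voters total):
Khan vs Ito: Khan wins 24–11.
Khan vs Diaz: Diaz wins 22–13.
Khan vs Hale: Khan wins 22–13.
Ito vs Diaz: Diaz wins 24–11.
Ito vs Hale: Hale wins 32–3.
Diaz vs Hale: Hale wins 26–9.
No candidate beats all others: Khan beats Hale beats Diaz beats Khan, a majority cycle.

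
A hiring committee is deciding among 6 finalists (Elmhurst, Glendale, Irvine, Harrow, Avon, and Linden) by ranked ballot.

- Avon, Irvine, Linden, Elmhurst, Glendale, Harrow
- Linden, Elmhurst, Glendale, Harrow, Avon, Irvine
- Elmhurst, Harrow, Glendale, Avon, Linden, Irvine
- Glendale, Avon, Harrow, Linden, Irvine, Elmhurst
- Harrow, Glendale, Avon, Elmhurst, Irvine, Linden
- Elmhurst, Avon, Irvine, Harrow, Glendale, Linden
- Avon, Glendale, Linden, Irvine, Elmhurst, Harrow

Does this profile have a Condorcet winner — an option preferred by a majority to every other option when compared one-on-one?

Head-to-head results (7 voters total):
Elmhurst vs Glendale: Elmhurst wins 4–3.
Elmhurst vs Irvine: Elmhurst wins 4–3.
Elmhurst vs Harrow: Elmhurst wins 5–2.
Elmhurst vs Avon: Avon wins 4–3.
Elmhurst vs Linden: Linden wins 4–3.
Glendale vs Irvine: Glendale wins 5–2.
Glendale vs Harrow: Glendale wins 4–3.
Glendale vs Avon: Glendale wins 4–3.
Glendale vs Linden: Glendale wins 5–2.
Irvine vs Harrow: Harrow wins 4–3.
Irvine vs Avon: Avon wins 7–0.
Irvine vs Linden: Linden wins 4–3.
Harrow vs Avon: Avon wins 4–3.
Harrow vs Linden: Harrow wins 4–3.
Avon vs Linden: Avon wins 6–1.
No candidate beats all others: Elmhurst beats Glendale beats Avon beats Elmhurst, a majority cycle.

No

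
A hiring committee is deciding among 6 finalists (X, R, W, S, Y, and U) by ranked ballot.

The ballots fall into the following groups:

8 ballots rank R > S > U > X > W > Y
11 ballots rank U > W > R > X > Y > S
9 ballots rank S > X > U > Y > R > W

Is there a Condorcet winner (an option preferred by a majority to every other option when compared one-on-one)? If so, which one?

No Condorcet winner

Head-to-head results (28 voters total):
X vs R: R wins 19–9.
X vs W: X wins 17–11.
X vs S: S wins 17–11.
X vs Y: X wins 28–0.
X vs U: U wins 19–9.
R vs W: R wins 17–11.
R vs S: R wins 19–9.
R vs Y: R wins 19–9.
R vs U: U wins 20–8.
W vs S: S wins 17–11.
W vs Y: W wins 19–9.
W vs U: U wins 28–0.
S vs Y: S wins 17–11.
S vs U: S wins 17–11.
Y vs U: U wins 28–0.
No candidate beats all others: R beats S beats U beats R, a majority cycle.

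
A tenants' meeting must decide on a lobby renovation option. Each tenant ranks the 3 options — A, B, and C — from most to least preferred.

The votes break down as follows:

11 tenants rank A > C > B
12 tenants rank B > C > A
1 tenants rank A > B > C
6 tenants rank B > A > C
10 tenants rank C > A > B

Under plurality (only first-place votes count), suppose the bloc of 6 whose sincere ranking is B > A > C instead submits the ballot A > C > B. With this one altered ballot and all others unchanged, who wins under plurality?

A

First-place totals with the altered ballot: A 18, B 12, C 10.
The switch changes the winner from B to A.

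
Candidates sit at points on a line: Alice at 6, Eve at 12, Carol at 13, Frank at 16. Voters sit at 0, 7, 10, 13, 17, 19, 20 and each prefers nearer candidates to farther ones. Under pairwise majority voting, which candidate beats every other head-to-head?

With single-peaked preferences on a line, the Condorcet winner is the candidate closest to the median voter.
The median voter (position 13) is closest to Carol at 13.
Check: Carol vs Eve — voters closer to Carol: 4 of 7.

Carol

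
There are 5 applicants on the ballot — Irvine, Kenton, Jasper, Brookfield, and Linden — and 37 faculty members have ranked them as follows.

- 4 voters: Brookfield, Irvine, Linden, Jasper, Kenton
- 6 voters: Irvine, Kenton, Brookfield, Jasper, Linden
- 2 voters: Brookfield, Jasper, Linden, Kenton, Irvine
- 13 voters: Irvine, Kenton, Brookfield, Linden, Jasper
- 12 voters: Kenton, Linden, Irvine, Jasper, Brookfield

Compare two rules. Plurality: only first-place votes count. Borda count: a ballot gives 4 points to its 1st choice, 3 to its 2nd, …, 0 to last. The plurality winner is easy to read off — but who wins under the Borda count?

Irvine

Plurality first-place counts: Irvine 19, Kenton 12, Jasper 0, Brookfield 6, Linden 0 → Irvine.
Borda totals: Irvine 112, Kenton 107, Jasper 28, Brookfield 62, Linden 61 → Irvine.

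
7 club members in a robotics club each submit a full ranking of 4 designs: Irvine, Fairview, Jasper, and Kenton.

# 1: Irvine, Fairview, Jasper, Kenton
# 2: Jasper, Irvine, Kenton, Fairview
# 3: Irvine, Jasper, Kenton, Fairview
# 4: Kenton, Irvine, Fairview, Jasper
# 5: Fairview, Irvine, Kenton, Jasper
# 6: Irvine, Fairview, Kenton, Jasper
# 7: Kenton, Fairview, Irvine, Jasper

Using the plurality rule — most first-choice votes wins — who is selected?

First-place vote totals:
  Irvine: 3
  Fairview: 1
  Jasper: 1
  Kenton: 2
Irvine has the most first-place votes.

Irvine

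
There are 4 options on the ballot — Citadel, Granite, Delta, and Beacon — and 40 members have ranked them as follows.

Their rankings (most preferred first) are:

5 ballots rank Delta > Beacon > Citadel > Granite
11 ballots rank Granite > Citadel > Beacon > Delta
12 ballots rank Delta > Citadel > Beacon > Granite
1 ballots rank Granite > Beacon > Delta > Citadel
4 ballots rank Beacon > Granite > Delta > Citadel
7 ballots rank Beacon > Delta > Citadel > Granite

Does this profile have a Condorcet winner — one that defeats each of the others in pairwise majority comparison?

Head-to-head results (40 voters total):
Citadel vs Granite: Citadel wins 24–16.
Citadel vs Delta: Delta wins 29–11.
Citadel vs Beacon: Citadel wins 23–17.
Granite vs Delta: Delta wins 24–16.
Granite vs Beacon: Beacon wins 28–12.
Delta vs Beacon: Beacon wins 23–17.
No candidate beats all others: Citadel beats Beacon beats Delta beats Citadel, a majority cycle.

No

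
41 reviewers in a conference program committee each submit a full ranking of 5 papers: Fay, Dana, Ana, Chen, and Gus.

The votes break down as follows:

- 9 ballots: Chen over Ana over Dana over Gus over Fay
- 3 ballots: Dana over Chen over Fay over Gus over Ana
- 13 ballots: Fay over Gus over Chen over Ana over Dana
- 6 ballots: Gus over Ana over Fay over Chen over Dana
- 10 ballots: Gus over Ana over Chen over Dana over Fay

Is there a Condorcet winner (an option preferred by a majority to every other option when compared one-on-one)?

Head-to-head results (41 voters total):
Fay vs Dana: Dana wins 22–19.
Fay vs Ana: Ana wins 25–16.
Fay vs Chen: Chen wins 22–19.
Fay vs Gus: Gus wins 25–16.
Dana vs Ana: Ana wins 38–3.
Dana vs Chen: Chen wins 38–3.
Dana vs Gus: Gus wins 29–12.
Ana vs Chen: Chen wins 25–16.
Ana vs Gus: Gus wins 32–9.
Chen vs Gus: Gus wins 29–12.
Gus beats each rival — Fay (25–16), Dana (29–12), Ana (32–9), Chen (29–12) — so Gus is the Condorcet winner.

Yes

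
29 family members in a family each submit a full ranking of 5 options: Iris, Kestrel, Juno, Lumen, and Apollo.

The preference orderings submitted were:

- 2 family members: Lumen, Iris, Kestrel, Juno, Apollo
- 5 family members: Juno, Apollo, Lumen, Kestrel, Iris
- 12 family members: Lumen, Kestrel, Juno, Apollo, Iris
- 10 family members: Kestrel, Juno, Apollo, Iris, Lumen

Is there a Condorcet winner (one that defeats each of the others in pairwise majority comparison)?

Head-to-head results (29 voters total):
Iris vs Kestrel: Kestrel wins 27–2.
Iris vs Juno: Juno wins 27–2.
Iris vs Lumen: Lumen wins 19–10.
Iris vs Apollo: Apollo wins 27–2.
Kestrel vs Juno: Kestrel wins 24–5.
Kestrel vs Lumen: Lumen wins 19–10.
Kestrel vs Apollo: Kestrel wins 24–5.
Juno vs Lumen: Juno wins 15–14.
Juno vs Apollo: Juno wins 29–0.
Lumen vs Apollo: Apollo wins 15–14.
No candidate beats all others: Kestrel beats Juno beats Lumen beats Kestrel, a majority cycle.

No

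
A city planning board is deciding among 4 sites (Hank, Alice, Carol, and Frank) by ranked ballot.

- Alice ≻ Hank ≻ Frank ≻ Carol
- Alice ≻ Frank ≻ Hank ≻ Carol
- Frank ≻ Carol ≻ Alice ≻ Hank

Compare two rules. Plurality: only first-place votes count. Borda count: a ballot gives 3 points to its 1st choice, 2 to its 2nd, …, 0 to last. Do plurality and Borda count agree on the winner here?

Yes

Plurality first-place counts: Hank 0, Alice 2, Carol 0, Frank 1 → Alice.
Borda totals: Hank 3, Alice 7, Carol 2, Frank 6 → Alice.
The two rules agree on Alice.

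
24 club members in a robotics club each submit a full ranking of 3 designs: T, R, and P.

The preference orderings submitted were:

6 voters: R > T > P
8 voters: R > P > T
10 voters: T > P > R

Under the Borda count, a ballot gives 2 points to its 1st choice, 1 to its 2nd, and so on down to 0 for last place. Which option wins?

Borda scores:
  T: 6·1 + 8·0 + 10·2 = 26
  R: 6·2 + 8·2 + 10·0 = 28
  P: 6·0 + 8·1 + 10·1 = 18
R has the highest total.

R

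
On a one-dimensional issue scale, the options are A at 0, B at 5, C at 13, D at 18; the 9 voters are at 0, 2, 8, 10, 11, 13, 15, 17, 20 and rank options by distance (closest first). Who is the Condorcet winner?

With single-peaked preferences on a line, the Condorcet winner is the candidate closest to the median voter.
The median voter (position 11) is closest to C at 13.
Check: C vs D — voters closer to C: 7 of 9.

C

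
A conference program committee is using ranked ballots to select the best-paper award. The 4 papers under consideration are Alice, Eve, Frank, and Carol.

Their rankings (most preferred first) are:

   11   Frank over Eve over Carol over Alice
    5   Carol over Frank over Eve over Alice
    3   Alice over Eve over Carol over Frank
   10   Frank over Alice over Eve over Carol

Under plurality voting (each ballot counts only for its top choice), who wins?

Frank

First-place vote totals:
  Alice: 3
  Eve: 0
  Frank: 21
  Carol: 5
Frank has the most first-place votes.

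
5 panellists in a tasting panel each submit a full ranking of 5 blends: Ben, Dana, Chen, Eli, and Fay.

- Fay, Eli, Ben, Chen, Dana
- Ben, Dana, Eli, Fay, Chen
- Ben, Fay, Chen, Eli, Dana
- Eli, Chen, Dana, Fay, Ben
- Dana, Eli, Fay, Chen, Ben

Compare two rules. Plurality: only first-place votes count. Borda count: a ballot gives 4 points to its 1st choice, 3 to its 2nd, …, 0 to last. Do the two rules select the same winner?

Plurality first-place counts: Ben 2, Dana 1, Chen 0, Eli 1, Fay 1 → Ben.
Borda totals: Ben 10, Dana 9, Chen 7, Eli 13, Fay 11 → Eli.
The two rules disagree: plurality picks Ben, Borda picks Eli.

No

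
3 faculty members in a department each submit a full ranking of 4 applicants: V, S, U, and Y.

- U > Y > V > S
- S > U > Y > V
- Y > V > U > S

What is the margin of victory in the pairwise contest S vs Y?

Ballots ranking S above Y: 1.
Ballots ranking Y above S: 2.
Y wins 2–1, a margin of 1.

1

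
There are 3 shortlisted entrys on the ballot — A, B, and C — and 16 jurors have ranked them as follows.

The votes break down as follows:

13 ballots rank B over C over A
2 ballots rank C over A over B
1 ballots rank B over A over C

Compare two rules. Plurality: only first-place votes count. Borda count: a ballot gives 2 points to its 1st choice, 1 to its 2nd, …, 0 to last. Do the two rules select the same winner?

Plurality first-place counts: A 0, B 14, C 2 → B.
Borda totals: A 3, B 28, C 17 → B.
The two rules agree on B.

Yes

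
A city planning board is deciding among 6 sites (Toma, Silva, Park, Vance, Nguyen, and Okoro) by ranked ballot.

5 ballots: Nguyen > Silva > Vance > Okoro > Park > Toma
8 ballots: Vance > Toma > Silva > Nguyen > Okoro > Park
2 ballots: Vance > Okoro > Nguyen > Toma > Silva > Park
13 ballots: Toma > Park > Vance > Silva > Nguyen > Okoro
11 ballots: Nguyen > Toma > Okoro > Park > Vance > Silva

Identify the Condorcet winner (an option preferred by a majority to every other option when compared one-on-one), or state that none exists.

Toma

Head-to-head results (39 voters total):
Toma vs Silva: Toma wins 34–5.
Toma vs Park: Toma wins 34–5.
Toma vs Vance: Toma wins 24–15.
Toma vs Nguyen: Toma wins 21–18.
Toma vs Okoro: Toma wins 32–7.
Silva vs Park: Park wins 24–15.
Silva vs Vance: Vance wins 34–5.
Silva vs Nguyen: Silva wins 21–18.
Silva vs Okoro: Silva wins 26–13.
Park vs Vance: Park wins 24–15.
Park vs Nguyen: Nguyen wins 26–13.
Park vs Okoro: Okoro wins 26–13.
Vance vs Nguyen: Vance wins 23–16.
Vance vs Okoro: Vance wins 28–11.
Nguyen vs Okoro: Nguyen wins 37–2.
Toma beats each rival — Silva (34–5), Park (34–5), Vance (24–15), Nguyen (21–18), Okoro (32–7) — so Toma is the Condorcet winner.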